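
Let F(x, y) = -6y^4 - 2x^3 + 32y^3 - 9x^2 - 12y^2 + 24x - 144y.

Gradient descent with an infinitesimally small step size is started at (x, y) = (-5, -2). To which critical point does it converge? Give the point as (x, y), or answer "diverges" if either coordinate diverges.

F is separable, so gradient descent decouples: x follows -∂F/∂x, y follows -∂F/∂y.
∂F/∂x = -6(x - 1)(x + 4); at x=-5 this is -36, so x increases.
∂F/∂y = -24(y - 3)(y - 2)(y + 1); at y=-2 this is 480, so y decreases.
The y-coordinate has no critical point in that direction and runs off to infinity.

diverges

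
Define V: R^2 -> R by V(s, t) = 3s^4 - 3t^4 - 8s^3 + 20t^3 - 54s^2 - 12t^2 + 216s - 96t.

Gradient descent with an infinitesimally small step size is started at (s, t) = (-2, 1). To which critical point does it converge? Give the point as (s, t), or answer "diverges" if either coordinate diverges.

(-3, 2)

V is separable, so gradient descent decouples: s follows -∂V/∂s, t follows -∂V/∂t.
∂V/∂s = 12(s - 3)(s - 2)(s + 3); at s=-2 this is 240, so s decreases.
∂V/∂t = -12(t - 4)(t - 2)(t + 1); at t=1 this is -72, so t increases.
s converges to its nearest critical value -3 (a local min of the s-part); t converges to 2. The iterate converges to (-3, 2).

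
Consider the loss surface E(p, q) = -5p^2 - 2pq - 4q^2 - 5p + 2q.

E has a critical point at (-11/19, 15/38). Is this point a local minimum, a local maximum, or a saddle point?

local maximum

The Hessian of E is constant: H = [[-10, -2], [-2, -8]].
det(H) = (-10)·(-8) − (-2)² = 76.
det(H) > 0 and tr(H) = -18 < 0, so H is negative definite and the point is a local maximum.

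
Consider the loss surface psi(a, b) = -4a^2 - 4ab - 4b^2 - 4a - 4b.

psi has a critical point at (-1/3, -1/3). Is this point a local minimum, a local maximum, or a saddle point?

local maximum

The Hessian of psi is constant: H = [[-8, -4], [-4, -8]].
det(H) = (-8)·(-8) − (-4)² = 48.
det(H) > 0 and tr(H) = -16 < 0, so H is negative definite and the point is a local maximum.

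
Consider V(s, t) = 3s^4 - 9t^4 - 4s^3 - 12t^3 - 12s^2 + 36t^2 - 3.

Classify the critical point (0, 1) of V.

The mixed partial ∂²V/∂s∂t is 0, so the Hessian at any point is diag(V_ss, V_tt) = diag(12(3s^2 - 2s - 2), 36(-3t^2 - 2t + 2)).
At (0, 1): H = diag(-24, -108).
Both eigenvalues are negative, so H is negative definite: a local maximum.

local maximum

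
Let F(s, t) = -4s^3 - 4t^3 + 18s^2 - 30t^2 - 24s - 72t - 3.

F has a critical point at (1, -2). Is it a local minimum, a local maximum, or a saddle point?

saddle point

The mixed partial ∂²F/∂s∂t is 0, so the Hessian at any point is diag(F_ss, F_tt) = diag(12(-2s + 3), -12(2t + 5)).
At (1, -2): H = diag(12, -12).
The eigenvalues have opposite signs, so H is indefinite: a saddle point.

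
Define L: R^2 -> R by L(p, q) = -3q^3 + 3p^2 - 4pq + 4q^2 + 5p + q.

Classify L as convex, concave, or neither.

neither

The term -3q^3 is cubic, so the Hessian is not constant.
∂²L/∂q² = -18q + 8, which takes both signs as q varies (negative for sufficiently large q). A diagonal entry of the Hessian changing sign means the Hessian is neither positive- nor negative-semidefinite on all of R^2.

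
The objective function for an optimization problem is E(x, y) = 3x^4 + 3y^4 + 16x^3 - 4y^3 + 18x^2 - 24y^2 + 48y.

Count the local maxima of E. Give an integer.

1

E separates as a function of x plus a function of y, so ∇E=0 decouples.
∂E/∂x = 12x(x + 1)(x + 3) = 0 at x ∈ {-3, -1, 0}; ∂E/∂y = 12(y - 2)(y - 1)(y + 2) = 0 at y ∈ {-2, 1, 2}.
The Hessian is diagonal: diag(E_xx, E_yy). Second derivatives: E_xx(-3)=72, E_xx(-1)=-24, E_xx(0)=36; E_yy(-2)=144, E_yy(1)=-36, E_yy(2)=48.
Local maxima occur where both diagonal entries negative: (-1, 1). Count: 1.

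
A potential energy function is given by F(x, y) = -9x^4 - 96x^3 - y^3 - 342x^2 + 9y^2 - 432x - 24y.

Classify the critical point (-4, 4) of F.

local maximum

The mixed partial ∂²F/∂x∂y is 0, so the Hessian at any point is diag(F_xx, F_yy) = diag(-36(3x^2 + 16x + 19), 6(-y + 3)).
At (-4, 4): H = diag(-108, -6).
Both eigenvalues are negative, so H is negative definite: a local maximum.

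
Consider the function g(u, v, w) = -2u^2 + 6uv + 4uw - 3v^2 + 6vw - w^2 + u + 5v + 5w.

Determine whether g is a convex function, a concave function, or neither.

g is quadratic, so its Hessian is the constant matrix H = [[-4, 6, 4], [6, -6, 6], [4, 6, -2]].
Leading principal minors: -4, -12, 552.
Neither pattern holds ⇒ H is indefinite ⇒ neither convex nor concave.

neither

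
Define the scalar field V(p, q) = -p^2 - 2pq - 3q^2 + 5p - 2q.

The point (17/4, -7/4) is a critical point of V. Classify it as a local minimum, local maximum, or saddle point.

local maximum

The Hessian of V is constant: H = [[-2, -2], [-2, -6]].
det(H) = (-2)·(-6) − (-2)² = 8.
det(H) > 0 and tr(H) = -8 < 0, so H is negative definite and the point is a local maximum.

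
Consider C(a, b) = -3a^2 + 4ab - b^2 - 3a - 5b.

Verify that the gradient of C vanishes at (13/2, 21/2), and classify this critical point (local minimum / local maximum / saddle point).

∇C = (-6a + 4b - 3, 4a - 2b - 5); substituting (13/2, 21/2) gives ∇C = (0, 0), so (13/2, 21/2) is indeed a critical point.
The Hessian of C is constant: H = [[-6, 4], [4, -2]].
det(H) = (-6)·(-2) − 4² = -4.
Since det(H) < 0, H is indefinite and the critical point is a saddle point.

saddle point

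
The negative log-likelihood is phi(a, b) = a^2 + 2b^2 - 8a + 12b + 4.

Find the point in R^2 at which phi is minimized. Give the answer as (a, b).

phi(a,b) separates as P(a) + Q(b) + 4, so its minimum is min P + min Q + 4.
P'(a) = 2a - 8 vanishes at a ∈ {4}; Q'(b) = 4b + 12 vanishes at b ∈ {-3}.
Local minima of P (where P''>0): P(4)=-16. Local minima of Q: Q(-3)=-18.
So the global minimum of phi is P(4) + Q(-3) + 4 = -16 − 18 + 4 = -30, attained at (4, -3).

(4, -3)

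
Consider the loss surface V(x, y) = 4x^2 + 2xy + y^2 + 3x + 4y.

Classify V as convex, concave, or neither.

V is quadratic, so its Hessian is the constant matrix H = [[8, 2], [2, 2]].
det(H) = 12, tr(H) = 10.
det(H) > 0 and tr(H) > 0, so H is positive definite everywhere: convex.

convex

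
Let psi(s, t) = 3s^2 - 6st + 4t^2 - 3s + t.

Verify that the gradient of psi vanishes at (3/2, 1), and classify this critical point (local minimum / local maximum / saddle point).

∇psi = (6s - 6t - 3, -6s + 8t + 1); substituting (3/2, 1) gives ∇psi = (0, 0), so (3/2, 1) is indeed a critical point.
The Hessian of psi is constant: H = [[6, -6], [-6, 8]].
det(H) = 6·8 − (-6)² = 12.
det(H) > 0 and tr(H) = 14 > 0, so H is positive definite and the point is a local minimum.

local minimum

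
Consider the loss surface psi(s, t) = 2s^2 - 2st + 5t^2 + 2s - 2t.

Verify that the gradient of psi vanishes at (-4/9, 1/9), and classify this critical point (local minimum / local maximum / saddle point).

∇psi = (4s - 2t + 2, -2s + 10t - 2); substituting (-4/9, 1/9) gives ∇psi = (0, 0), so (-4/9, 1/9) is indeed a critical point.
The Hessian of psi is constant: H = [[4, -2], [-2, 10]].
det(H) = 4·10 − (-2)² = 36.
det(H) > 0 and tr(H) = 14 > 0, so H is positive definite and the point is a local minimum.

local minimum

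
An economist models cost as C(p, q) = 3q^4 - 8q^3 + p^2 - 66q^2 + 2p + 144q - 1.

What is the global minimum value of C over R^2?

C(p,q) separates as A(p) + B(q) − 1, so its minimum is min A + min B − 1.
A'(p) = 2p + 2 vanishes at p ∈ {-1}; B'(q) = 12(q - 4)(q - 1)(q + 3) vanishes at q ∈ {-3, 1, 4}.
Local minima of A (where A''>0): A(-1)=-1. Local minima of B: B(-3)=-567, B(4)=-224.
So the global minimum of C is A(-1) + B(-3) − 1 = -1 − 567 − 1 = -569, attained at (-1, -3).

-569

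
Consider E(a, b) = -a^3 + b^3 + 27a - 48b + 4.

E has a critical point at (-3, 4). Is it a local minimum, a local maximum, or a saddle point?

The mixed partial ∂²E/∂a∂b is 0, so the Hessian at any point is diag(E_aa, E_bb) = diag(-6a, 6b).
At (-3, 4): H = diag(18, 24).
Both eigenvalues are positive, so H is positive definite: a local minimum.

local minimum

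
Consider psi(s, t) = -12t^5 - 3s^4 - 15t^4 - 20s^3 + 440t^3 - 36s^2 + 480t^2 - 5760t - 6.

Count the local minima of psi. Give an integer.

2

psi separates as a function of s plus a function of t, so ∇psi=0 decouples.
∂psi/∂s = -12s(s + 2)(s + 3) = 0 at s ∈ {-3, -2, 0}; ∂psi/∂t = -60(t - 4)(t - 2)(t + 3)(t + 4) = 0 at t ∈ {-4, -3, 2, 4}.
The Hessian is diagonal: diag(psi_ss, psi_tt). Second derivatives: psi_ss(-3)=-36, psi_ss(-2)=24, psi_ss(0)=-72; psi_tt(-4)=2880, psi_tt(-3)=-2100, psi_tt(2)=3600, psi_tt(4)=-6720.
Local minima occur where both diagonal entries positive: (-2, -4), (-2, 2). Count: 2.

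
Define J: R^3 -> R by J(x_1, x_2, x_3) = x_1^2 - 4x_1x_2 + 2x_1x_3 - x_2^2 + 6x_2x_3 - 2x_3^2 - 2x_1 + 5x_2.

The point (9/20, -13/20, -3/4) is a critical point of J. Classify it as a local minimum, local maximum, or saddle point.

saddle point

The Hessian is constant: H = [[2, -4, 2], [-4, -2, 6], [2, 6, -4]].
Leading principal minors: Δ₁ = 2, Δ₂ = -20, Δ₃ = -80.
The minors fit neither the all-positive nor the alternating-sign pattern, so H is indefinite: a saddle point.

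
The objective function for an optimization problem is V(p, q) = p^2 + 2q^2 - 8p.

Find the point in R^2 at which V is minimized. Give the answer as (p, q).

(4, 0)

V(p,q) separates as A(p) + B(q), so its minimum is min A + min B.
A'(p) = 2p - 8 vanishes at p ∈ {4}; B'(q) = 4q vanishes at q ∈ {0}.
Local minima of A (where A''>0): A(4)=-16. Local minima of B: B(0)=0.
So the global minimum of V is A(4) + B(0) = -16 + 0 = -16, attained at (4, 0).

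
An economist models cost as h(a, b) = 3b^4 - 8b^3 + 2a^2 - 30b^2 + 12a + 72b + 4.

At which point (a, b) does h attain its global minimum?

h(a,b) separates as P(a) + Q(b) + 4, so its minimum is min P + min Q + 4.
P'(a) = 4a + 12 vanishes at a ∈ {-3}; Q'(b) = 12(b - 3)(b - 1)(b + 2) vanishes at b ∈ {-2, 1, 3}.
Local minima of P (where P''>0): P(-3)=-18. Local minima of Q: Q(-2)=-152, Q(3)=-27.
So the global minimum of h is P(-3) + Q(-2) + 4 = -18 − 152 + 4 = -166, attained at (-3, -2).

(-3, -2)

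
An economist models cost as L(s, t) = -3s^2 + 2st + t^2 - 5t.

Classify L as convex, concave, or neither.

neither

L is quadratic, so its Hessian is the constant matrix H = [[-6, 2], [2, 2]].
det(H) = -16, tr(H) = -4.
det(H) < 0, so H is indefinite: neither convex nor concave.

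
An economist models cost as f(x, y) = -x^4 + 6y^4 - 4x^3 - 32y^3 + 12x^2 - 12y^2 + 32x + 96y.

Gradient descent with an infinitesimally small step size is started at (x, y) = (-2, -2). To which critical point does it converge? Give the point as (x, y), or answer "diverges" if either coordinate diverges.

(-1, -1)

f is separable, so gradient descent decouples: x follows -∂f/∂x, y follows -∂f/∂y.
∂f/∂x = -4(x - 2)(x + 1)(x + 4); at x=-2 this is -32, so x increases.
∂f/∂y = 24(y - 4)(y - 1)(y + 1); at y=-2 this is -432, so y increases.
x converges to its nearest critical value -1 (a local min of the x-part); y converges to -1. The iterate converges to (-1, -1).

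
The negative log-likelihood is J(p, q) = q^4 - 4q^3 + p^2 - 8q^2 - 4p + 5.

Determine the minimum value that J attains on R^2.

J(p,q) separates as A(p) + B(q) + 5, so its minimum is min A + min B + 5.
A'(p) = 2p - 4 vanishes at p ∈ {2}; B'(q) = 4q(q - 4)(q + 1) vanishes at q ∈ {-1, 0, 4}.
Local minima of A (where A''>0): A(2)=-4. Local minima of B: B(-1)=-3, B(4)=-128.
So the global minimum of J is A(2) + B(4) + 5 = -4 − 128 + 5 = -127, attained at (2, 4).

-127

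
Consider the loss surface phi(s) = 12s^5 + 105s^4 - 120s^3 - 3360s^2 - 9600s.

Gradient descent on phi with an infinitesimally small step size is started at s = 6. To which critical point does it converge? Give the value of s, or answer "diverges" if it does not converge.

4

phi'(s) = 60(s - 4)(s + 2)(s + 4)(s + 5), so phi'(6) = 105600.
Gradient descent moves in the -phi' direction, i.e. s is decreasing.
The nearest critical point in that direction is s = 4, where phi'' = 25920 > 0 (a local minimum). The iterate converges there.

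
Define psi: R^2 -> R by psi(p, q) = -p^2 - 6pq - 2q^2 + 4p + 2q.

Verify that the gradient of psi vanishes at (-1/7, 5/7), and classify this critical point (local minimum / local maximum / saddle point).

saddle point

∇psi = (-2p - 6q + 4, -6p - 4q + 2); substituting (-1/7, 5/7) gives ∇psi = (0, 0), so (-1/7, 5/7) is indeed a critical point.
The Hessian of psi is constant: H = [[-2, -6], [-6, -4]].
det(H) = (-2)·(-4) − (-6)² = -28.
Since det(H) < 0, H is indefinite and the critical point is a saddle point.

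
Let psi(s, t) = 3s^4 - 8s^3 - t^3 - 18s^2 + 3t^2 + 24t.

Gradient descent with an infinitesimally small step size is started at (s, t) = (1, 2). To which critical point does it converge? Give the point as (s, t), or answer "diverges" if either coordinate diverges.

(3, -2)

psi is separable, so gradient descent decouples: s follows -∂psi/∂s, t follows -∂psi/∂t.
∂psi/∂s = 12s(s - 3)(s + 1); at s=1 this is -48, so s increases.
∂psi/∂t = -3(t - 4)(t + 2); at t=2 this is 24, so t decreases.
s converges to its nearest critical value 3 (a local min of the s-part); t converges to -2. The iterate converges to (3, -2).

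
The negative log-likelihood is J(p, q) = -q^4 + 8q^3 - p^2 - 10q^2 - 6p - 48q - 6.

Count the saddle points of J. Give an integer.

1

J separates as a function of p plus a function of q, so ∇J=0 decouples.
∂J/∂p = -2(p + 3) = 0 at p ∈ {-3}; ∂J/∂q = -4(q - 4)(q - 3)(q + 1) = 0 at q ∈ {-1, 3, 4}.
The Hessian is diagonal: diag(J_pp, J_qq). Second derivatives: J_pp(-3)=-2; J_qq(-1)=-80, J_qq(3)=16, J_qq(4)=-20.
Saddle points occur where the two diagonal entries have opposite signs: (-3, 3). Count: 1.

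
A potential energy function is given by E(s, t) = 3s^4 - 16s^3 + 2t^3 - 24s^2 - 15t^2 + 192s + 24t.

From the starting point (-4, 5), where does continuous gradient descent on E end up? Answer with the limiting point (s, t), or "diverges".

(-2, 4)

E is separable, so gradient descent decouples: s follows -∂E/∂s, t follows -∂E/∂t.
∂E/∂s = 12(s - 4)(s - 2)(s + 2); at s=-4 this is -1152, so s increases.
∂E/∂t = 6(t - 4)(t - 1); at t=5 this is 24, so t decreases.
s converges to its nearest critical value -2 (a local min of the s-part); t converges to 4. The iterate converges to (-2, 4).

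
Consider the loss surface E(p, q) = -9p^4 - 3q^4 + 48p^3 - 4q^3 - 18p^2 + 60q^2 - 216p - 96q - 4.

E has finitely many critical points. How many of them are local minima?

E separates as a function of p plus a function of q, so ∇E=0 decouples.
∂E/∂p = -36(p - 3)(p - 2)(p + 1) = 0 at p ∈ {-1, 2, 3}; ∂E/∂q = -12(q - 2)(q - 1)(q + 4) = 0 at q ∈ {-4, 1, 2}.
The Hessian is diagonal: diag(E_pp, E_qq). Second derivatives: E_pp(-1)=-432, E_pp(2)=108, E_pp(3)=-144; E_qq(-4)=-360, E_qq(1)=60, E_qq(2)=-72.
Local minima occur where both diagonal entries positive: (2, 1). Count: 1.

1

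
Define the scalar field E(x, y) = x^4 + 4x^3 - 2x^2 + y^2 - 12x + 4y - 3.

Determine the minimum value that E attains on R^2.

E(x,y) separates as P(x) + Q(y) − 3, so its minimum is min P + min Q − 3.
P'(x) = 4(x - 1)(x + 1)(x + 3) vanishes at x ∈ {-3, -1, 1}; Q'(y) = 2y + 4 vanishes at y ∈ {-2}.
Local minima of P (where P''>0): P(-3)=-9, P(1)=-9. Local minima of Q: Q(-2)=-4.
So the global minimum of E is P(-3) + Q(-2) − 3 = -9 − 4 − 3 = -16, attained at (-3, -2).

-16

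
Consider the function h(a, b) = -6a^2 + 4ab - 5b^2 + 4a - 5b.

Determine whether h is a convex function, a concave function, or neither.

h is quadratic, so its Hessian is the constant matrix H = [[-12, 4], [4, -10]].
det(H) = 104, tr(H) = -22.
det(H) > 0 and tr(H) < 0, so H is negative definite everywhere: concave.

concave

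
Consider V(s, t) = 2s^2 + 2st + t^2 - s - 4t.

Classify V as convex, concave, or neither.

convex

V is quadratic, so its Hessian is the constant matrix H = [[4, 2], [2, 2]].
det(H) = 4, tr(H) = 6.
det(H) > 0 and tr(H) > 0, so H is positive definite everywhere: convex.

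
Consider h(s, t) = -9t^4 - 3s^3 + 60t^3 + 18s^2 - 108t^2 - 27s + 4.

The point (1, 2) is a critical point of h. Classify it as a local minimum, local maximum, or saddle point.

The mixed partial ∂²h/∂s∂t is 0, so the Hessian at any point is diag(h_ss, h_tt) = diag(18(-s + 2), 36(-3t^2 + 10t - 6)).
At (1, 2): H = diag(18, 72).
Both eigenvalues are positive, so H is positive definite: a local minimum.

local minimum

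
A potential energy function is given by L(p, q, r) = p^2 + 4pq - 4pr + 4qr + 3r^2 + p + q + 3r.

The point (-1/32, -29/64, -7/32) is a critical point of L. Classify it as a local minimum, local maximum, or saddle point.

The Hessian is constant: H = [[2, 4, -4], [4, 0, 4], [-4, 4, 6]].
Leading principal minors: Δ₁ = 2, Δ₂ = -16, Δ₃ = -256.
The minors fit neither the all-positive nor the alternating-sign pattern, so H is indefinite: a saddle point.

saddle point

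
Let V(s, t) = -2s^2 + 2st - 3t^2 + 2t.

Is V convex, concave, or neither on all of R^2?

V is quadratic, so its Hessian is the constant matrix H = [[-4, 2], [2, -6]].
det(H) = 20, tr(H) = -10.
det(H) > 0 and tr(H) < 0, so H is negative definite everywhere: concave.

concave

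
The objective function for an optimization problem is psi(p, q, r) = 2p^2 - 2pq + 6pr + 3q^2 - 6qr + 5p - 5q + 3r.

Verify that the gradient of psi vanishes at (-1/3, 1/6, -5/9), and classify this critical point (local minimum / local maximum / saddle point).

∇psi = (4p - 2q + 6r + 5, -2p + 6q - 6r - 5, 6p - 6q + 3); substituting (-1/3, 1/6, -5/9) gives ∇psi = (0, 0, 0), so (-1/3, 1/6, -5/9) is indeed a critical point.
The Hessian is constant: H = [[4, -2, 6], [-2, 6, -6], [6, -6, 0]].
Leading principal minors: Δ₁ = 4, Δ₂ = 20, Δ₃ = -216.
The minors fit neither the all-positive nor the alternating-sign pattern, so H is indefinite: a saddle point.

saddle point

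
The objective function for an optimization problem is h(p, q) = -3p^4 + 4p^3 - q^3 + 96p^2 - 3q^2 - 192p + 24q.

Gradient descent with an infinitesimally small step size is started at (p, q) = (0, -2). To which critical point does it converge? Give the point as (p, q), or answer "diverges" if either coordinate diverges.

h is separable, so gradient descent decouples: p follows -∂h/∂p, q follows -∂h/∂q.
∂h/∂p = -12(p - 4)(p - 1)(p + 4); at p=0 this is -192, so p increases.
∂h/∂q = -3(q - 2)(q + 4); at q=-2 this is 24, so q decreases.
p converges to its nearest critical value 1 (a local min of the p-part); q converges to -4. The iterate converges to (1, -4).

(1, -4)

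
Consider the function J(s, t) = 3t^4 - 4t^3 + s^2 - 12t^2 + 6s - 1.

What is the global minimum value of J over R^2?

J(s,t) separates as P(s) + Q(t) − 1, so its minimum is min P + min Q − 1.
P'(s) = 2s + 6 vanishes at s ∈ {-3}; Q'(t) = 12t(t - 2)(t + 1) vanishes at t ∈ {-1, 0, 2}.
Local minima of P (where P''>0): P(-3)=-9. Local minima of Q: Q(-1)=-5, Q(2)=-32.
So the global minimum of J is P(-3) + Q(2) − 1 = -9 − 32 − 1 = -42, attained at (-3, 2).

-42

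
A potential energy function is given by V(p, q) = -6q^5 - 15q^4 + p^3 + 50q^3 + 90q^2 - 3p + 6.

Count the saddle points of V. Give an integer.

4

V separates as a function of p plus a function of q, so ∇V=0 decouples.
∂V/∂p = 3(p - 1)(p + 1) = 0 at p ∈ {-1, 1}; ∂V/∂q = -30q(q - 2)(q + 1)(q + 3) = 0 at q ∈ {-3, -1, 0, 2}.
The Hessian is diagonal: diag(V_pp, V_qq). Second derivatives: V_pp(-1)=-6, V_pp(1)=6; V_qq(-3)=900, V_qq(-1)=-180, V_qq(0)=180, V_qq(2)=-900.
Saddle points occur where the two diagonal entries have opposite signs: (-1, -3), (-1, 0), (1, -1), (1, 2). Count: 4.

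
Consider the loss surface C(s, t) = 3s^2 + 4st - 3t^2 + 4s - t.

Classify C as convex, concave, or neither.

C is quadratic, so its Hessian is the constant matrix H = [[6, 4], [4, -6]].
det(H) = -52, tr(H) = 0.
det(H) < 0, so H is indefinite: neither convex nor concave.

neither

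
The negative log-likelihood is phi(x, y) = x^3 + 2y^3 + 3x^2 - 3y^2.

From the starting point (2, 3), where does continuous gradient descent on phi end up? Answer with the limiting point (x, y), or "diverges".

phi is separable, so gradient descent decouples: x follows -∂phi/∂x, y follows -∂phi/∂y.
∂phi/∂x = 3x(x + 2); at x=2 this is 24, so x decreases.
∂phi/∂y = 6y(y - 1); at y=3 this is 36, so y decreases.
x converges to its nearest critical value 0 (a local min of the x-part); y converges to 1. The iterate converges to (0, 1).

(0, 1)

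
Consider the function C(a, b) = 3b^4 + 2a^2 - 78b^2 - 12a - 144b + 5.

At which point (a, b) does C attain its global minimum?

C(a,b) separates as P(a) + Q(b) + 5, so its minimum is min P + min Q + 5.
P'(a) = 4a - 12 vanishes at a ∈ {3}; Q'(b) = 12(b - 4)(b + 1)(b + 3) vanishes at b ∈ {-3, -1, 4}.
Local minima of P (where P''>0): P(3)=-18. Local minima of Q: Q(-3)=-27, Q(4)=-1056.
So the global minimum of C is P(3) + Q(4) + 5 = -18 − 1056 + 5 = -1069, attained at (3, 4).

(3, 4)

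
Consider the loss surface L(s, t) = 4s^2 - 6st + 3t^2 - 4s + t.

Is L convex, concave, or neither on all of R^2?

convex

L is quadratic, so its Hessian is the constant matrix H = [[8, -6], [-6, 6]].
det(H) = 12, tr(H) = 14.
det(H) > 0 and tr(H) > 0, so H is positive definite everywhere: convex.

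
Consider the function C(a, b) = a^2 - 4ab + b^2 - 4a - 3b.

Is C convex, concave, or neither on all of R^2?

neither

C is quadratic, so its Hessian is the constant matrix H = [[2, -4], [-4, 2]].
det(H) = -12, tr(H) = 4.
det(H) < 0, so H is indefinite: neither convex nor concave.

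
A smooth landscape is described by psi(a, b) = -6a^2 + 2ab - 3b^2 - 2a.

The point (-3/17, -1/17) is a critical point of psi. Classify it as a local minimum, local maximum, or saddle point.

The Hessian of psi is constant: H = [[-12, 2], [2, -6]].
det(H) = (-12)·(-6) − 2² = 68.
det(H) > 0 and tr(H) = -18 < 0, so H is negative definite and the point is a local maximum.

local maximum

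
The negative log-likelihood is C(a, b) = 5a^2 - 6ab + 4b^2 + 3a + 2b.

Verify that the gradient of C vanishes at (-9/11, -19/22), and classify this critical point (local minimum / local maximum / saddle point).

local minimum

∇C = (10a - 6b + 3, -6a + 8b + 2); substituting (-9/11, -19/22) gives ∇C = (0, 0), so (-9/11, -19/22) is indeed a critical point.
The Hessian of C is constant: H = [[10, -6], [-6, 8]].
det(H) = 10·8 − (-6)² = 44.
det(H) > 0 and tr(H) = 18 > 0, so H is positive definite and the point is a local minimum.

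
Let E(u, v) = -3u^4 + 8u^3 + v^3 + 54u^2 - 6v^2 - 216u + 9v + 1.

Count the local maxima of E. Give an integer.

2

E separates as a function of u plus a function of v, so ∇E=0 decouples.
∂E/∂u = -12(u - 3)(u - 2)(u + 3) = 0 at u ∈ {-3, 2, 3}; ∂E/∂v = 3(v - 3)(v - 1) = 0 at v ∈ {1, 3}.
The Hessian is diagonal: diag(E_uu, E_vv). Second derivatives: E_uu(-3)=-360, E_uu(2)=60, E_uu(3)=-72; E_vv(1)=-6, E_vv(3)=6.
Local maxima occur where both diagonal entries negative: (-3, 1), (3, 1). Count: 2.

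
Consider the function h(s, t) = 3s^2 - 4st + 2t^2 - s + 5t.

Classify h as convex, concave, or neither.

h is quadratic, so its Hessian is the constant matrix H = [[6, -4], [-4, 4]].
det(H) = 8, tr(H) = 10.
det(H) > 0 and tr(H) > 0, so H is positive definite everywhere: convex.

convex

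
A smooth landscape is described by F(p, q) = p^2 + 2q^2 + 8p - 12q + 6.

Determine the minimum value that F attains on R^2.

F(p,q) separates as A(p) + B(q) + 6, so its minimum is min A + min B + 6.
A'(p) = 2p + 8 vanishes at p ∈ {-4}; B'(q) = 4q - 12 vanishes at q ∈ {3}.
Local minima of A (where A''>0): A(-4)=-16. Local minima of B: B(3)=-18.
So the global minimum of F is A(-4) + B(3) + 6 = -16 − 18 + 6 = -28, attained at (-4, 3).

-28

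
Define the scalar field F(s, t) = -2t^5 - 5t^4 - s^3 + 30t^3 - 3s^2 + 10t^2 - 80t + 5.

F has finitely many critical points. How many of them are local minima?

F separates as a function of s plus a function of t, so ∇F=0 decouples.
∂F/∂s = -3s(s + 2) = 0 at s ∈ {-2, 0}; ∂F/∂t = -10(t - 2)(t - 1)(t + 1)(t + 4) = 0 at t ∈ {-4, -1, 1, 2}.
The Hessian is diagonal: diag(F_ss, F_tt). Second derivatives: F_ss(-2)=6, F_ss(0)=-6; F_tt(-4)=900, F_tt(-1)=-180, F_tt(1)=100, F_tt(2)=-180.
Local minima occur where both diagonal entries positive: (-2, -4), (-2, 1). Count: 2.

2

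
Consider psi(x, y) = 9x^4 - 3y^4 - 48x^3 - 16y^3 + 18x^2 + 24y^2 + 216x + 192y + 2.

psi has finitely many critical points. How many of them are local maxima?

2

psi separates as a function of x plus a function of y, so ∇psi=0 decouples.
∂psi/∂x = 36(x - 3)(x - 2)(x + 1) = 0 at x ∈ {-1, 2, 3}; ∂psi/∂y = -12(y - 2)(y + 2)(y + 4) = 0 at y ∈ {-4, -2, 2}.
The Hessian is diagonal: diag(psi_xx, psi_yy). Second derivatives: psi_xx(-1)=432, psi_xx(2)=-108, psi_xx(3)=144; psi_yy(-4)=-144, psi_yy(-2)=96, psi_yy(2)=-288.
Local maxima occur where both diagonal entries negative: (2, -4), (2, 2). Count: 2.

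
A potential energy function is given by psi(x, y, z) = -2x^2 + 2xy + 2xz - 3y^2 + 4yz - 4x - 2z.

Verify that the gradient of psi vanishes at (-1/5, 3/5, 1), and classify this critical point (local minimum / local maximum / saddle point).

saddle point

∇psi = (-4x + 2y + 2z - 4, 2x - 6y + 4z, 2x + 4y - 2); substituting (-1/5, 3/5, 1) gives ∇psi = (0, 0, 0), so (-1/5, 3/5, 1) is indeed a critical point.
The Hessian is constant: H = [[-4, 2, 2], [2, -6, 4], [2, 4, 0]].
Leading principal minors: Δ₁ = -4, Δ₂ = 20, Δ₃ = 120.
The minors fit neither the all-positive nor the alternating-sign pattern, so H is indefinite: a saddle point.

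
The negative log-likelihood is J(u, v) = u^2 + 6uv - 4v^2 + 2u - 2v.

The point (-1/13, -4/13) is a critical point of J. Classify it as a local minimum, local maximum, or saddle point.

The Hessian of J is constant: H = [[2, 6], [6, -8]].
det(H) = 2·(-8) − 6² = -52.
Since det(H) < 0, H is indefinite and the critical point is a saddle point.

saddle point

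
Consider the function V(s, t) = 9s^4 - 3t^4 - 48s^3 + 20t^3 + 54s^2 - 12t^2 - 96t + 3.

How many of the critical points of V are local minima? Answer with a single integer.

2

V separates as a function of s plus a function of t, so ∇V=0 decouples.
∂V/∂s = 36s(s - 3)(s - 1) = 0 at s ∈ {0, 1, 3}; ∂V/∂t = -12(t - 4)(t - 2)(t + 1) = 0 at t ∈ {-1, 2, 4}.
The Hessian is diagonal: diag(V_ss, V_tt). Second derivatives: V_ss(0)=108, V_ss(1)=-72, V_ss(3)=216; V_tt(-1)=-180, V_tt(2)=72, V_tt(4)=-120.
Local minima occur where both diagonal entries positive: (0, 2), (3, 2). Count: 2.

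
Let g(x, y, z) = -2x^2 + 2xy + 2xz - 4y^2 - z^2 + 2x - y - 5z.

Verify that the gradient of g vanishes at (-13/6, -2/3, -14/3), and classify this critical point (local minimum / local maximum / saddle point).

∇g = (-4x + 2y + 2z + 2, 2x - 8y - 1, 2x - 2z - 5); substituting (-13/6, -2/3, -14/3) gives ∇g = (0, 0, 0), so (-13/6, -2/3, -14/3) is indeed a critical point.
The Hessian is constant: H = [[-4, 2, 2], [2, -8, 0], [2, 0, -2]].
Leading principal minors: Δ₁ = -4, Δ₂ = 28, Δ₃ = -24.
The minors alternate sign starting negative (−, +, −), so H is negative definite: a local maximum.

local maximum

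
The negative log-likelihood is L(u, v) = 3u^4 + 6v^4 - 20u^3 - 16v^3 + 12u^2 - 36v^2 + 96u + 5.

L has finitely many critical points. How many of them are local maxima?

L separates as a function of u plus a function of v, so ∇L=0 decouples.
∂L/∂u = 12(u - 4)(u - 2)(u + 1) = 0 at u ∈ {-1, 2, 4}; ∂L/∂v = 24v(v - 3)(v + 1) = 0 at v ∈ {-1, 0, 3}.
The Hessian is diagonal: diag(L_uu, L_vv). Second derivatives: L_uu(-1)=180, L_uu(2)=-72, L_uu(4)=120; L_vv(-1)=96, L_vv(0)=-72, L_vv(3)=288.
Local maxima occur where both diagonal entries negative: (2, 0). Count: 1.

1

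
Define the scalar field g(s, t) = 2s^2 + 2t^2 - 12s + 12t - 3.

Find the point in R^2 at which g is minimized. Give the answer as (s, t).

g(s,t) separates as P(s) + Q(t) − 3, so its minimum is min P + min Q − 3.
P'(s) = 4s - 12 vanishes at s ∈ {3}; Q'(t) = 4(t + 3) vanishes at t ∈ {-3}.
Local minima of P (where P''>0): P(3)=-18. Local minima of Q: Q(-3)=-18.
So the global minimum of g is P(3) + Q(-3) − 3 = -18 − 18 − 3 = -39, attained at (3, -3).

(3, -3)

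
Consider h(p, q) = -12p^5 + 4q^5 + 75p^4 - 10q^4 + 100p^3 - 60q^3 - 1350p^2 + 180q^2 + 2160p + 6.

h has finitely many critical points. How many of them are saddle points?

8

h separates as a function of p plus a function of q, so ∇h=0 decouples.
∂h/∂p = -60(p - 4)(p - 3)(p - 1)(p + 3) = 0 at p ∈ {-3, 1, 3, 4}; ∂h/∂q = 20q(q - 3)(q - 2)(q + 3) = 0 at q ∈ {-3, 0, 2, 3}.
The Hessian is diagonal: diag(h_pp, h_qq). Second derivatives: h_pp(-3)=10080, h_pp(1)=-1440, h_pp(3)=720, h_pp(4)=-1260; h_qq(-3)=-1800, h_qq(0)=360, h_qq(2)=-200, h_qq(3)=360.
Saddle points occur where the two diagonal entries have opposite signs: (-3, -3), (-3, 2), (1, 0), (1, 3), (3, -3), (3, 2), (4, 0), (4, 3). Count: 8.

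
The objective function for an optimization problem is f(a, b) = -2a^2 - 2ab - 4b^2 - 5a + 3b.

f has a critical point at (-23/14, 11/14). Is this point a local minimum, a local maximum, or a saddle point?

The Hessian of f is constant: H = [[-4, -2], [-2, -8]].
det(H) = (-4)·(-8) − (-2)² = 28.
det(H) > 0 and tr(H) = -12 < 0, so H is negative definite and the point is a local maximum.

local maximum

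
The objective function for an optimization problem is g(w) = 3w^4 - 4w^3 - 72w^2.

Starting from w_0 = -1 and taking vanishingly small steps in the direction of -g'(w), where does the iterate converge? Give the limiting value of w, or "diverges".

g'(w) = 12w(w - 4)(w + 3), so g'(-1) = 120.
Gradient descent moves in the -g' direction, i.e. w is decreasing.
The nearest critical point in that direction is w = -3, where g'' = 252 > 0 (a local minimum). The iterate converges there.

-3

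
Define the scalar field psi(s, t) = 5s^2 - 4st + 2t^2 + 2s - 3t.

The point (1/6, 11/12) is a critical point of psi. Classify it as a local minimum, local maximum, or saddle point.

local minimum

The Hessian of psi is constant: H = [[10, -4], [-4, 4]].
det(H) = 10·4 − (-4)² = 24.
det(H) > 0 and tr(H) = 14 > 0, so H is positive definite and the point is a local minimum.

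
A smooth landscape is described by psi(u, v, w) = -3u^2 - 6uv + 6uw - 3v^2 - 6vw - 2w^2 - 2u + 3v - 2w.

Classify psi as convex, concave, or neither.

neither

psi is quadratic, so its Hessian is the constant matrix H = [[-6, -6, 6], [-6, -6, -6], [6, -6, -4]].
Leading principal minors: -6, 0, 864.
Neither pattern holds ⇒ H is indefinite ⇒ neither convex nor concave.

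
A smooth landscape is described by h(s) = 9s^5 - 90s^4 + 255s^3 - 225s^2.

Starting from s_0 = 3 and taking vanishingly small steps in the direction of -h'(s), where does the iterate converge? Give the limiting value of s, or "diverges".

5

h'(s) = 45s(s - 5)(s - 2)(s - 1), so h'(3) = -540.
Gradient descent moves in the -h' direction, i.e. s is increasing.
The nearest critical point in that direction is s = 5, where h'' = 2700 > 0 (a local minimum). The iterate converges there.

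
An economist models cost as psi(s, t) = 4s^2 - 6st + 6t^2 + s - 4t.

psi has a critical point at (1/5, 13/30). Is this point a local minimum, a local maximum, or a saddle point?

local minimum

The Hessian of psi is constant: H = [[8, -6], [-6, 12]].
det(H) = 8·12 − (-6)² = 60.
det(H) > 0 and tr(H) = 20 > 0, so H is positive definite and the point is a local minimum.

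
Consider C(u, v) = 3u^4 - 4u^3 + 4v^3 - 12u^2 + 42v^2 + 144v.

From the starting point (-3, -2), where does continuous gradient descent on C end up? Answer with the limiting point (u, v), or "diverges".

C is separable, so gradient descent decouples: u follows -∂C/∂u, v follows -∂C/∂v.
∂C/∂u = 12u(u - 2)(u + 1); at u=-3 this is -360, so u increases.
∂C/∂v = 12(v + 3)(v + 4); at v=-2 this is 24, so v decreases.
u converges to its nearest critical value -1 (a local min of the u-part); v converges to -3. The iterate converges to (-1, -3).

(-1, -3)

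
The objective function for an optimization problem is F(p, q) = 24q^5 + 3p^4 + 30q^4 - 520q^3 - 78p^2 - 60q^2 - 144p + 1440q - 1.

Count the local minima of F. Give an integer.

F separates as a function of p plus a function of q, so ∇F=0 decouples.
∂F/∂p = 12(p - 4)(p + 1)(p + 3) = 0 at p ∈ {-3, -1, 4}; ∂F/∂q = 120(q - 3)(q - 1)(q + 1)(q + 4) = 0 at q ∈ {-4, -1, 1, 3}.
The Hessian is diagonal: diag(F_pp, F_qq). Second derivatives: F_pp(-3)=168, F_pp(-1)=-120, F_pp(4)=420; F_qq(-4)=-12600, F_qq(-1)=2880, F_qq(1)=-2400, F_qq(3)=6720.
Local minima occur where both diagonal entries positive: (-3, -1), (-3, 3), (4, -1), (4, 3). Count: 4.

4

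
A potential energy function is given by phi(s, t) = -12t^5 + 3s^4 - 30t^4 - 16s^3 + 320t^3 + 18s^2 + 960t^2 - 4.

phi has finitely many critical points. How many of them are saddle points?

phi separates as a function of s plus a function of t, so ∇phi=0 decouples.
∂phi/∂s = 12s(s - 3)(s - 1) = 0 at s ∈ {0, 1, 3}; ∂phi/∂t = -60t(t - 4)(t + 2)(t + 4) = 0 at t ∈ {-4, -2, 0, 4}.
The Hessian is diagonal: diag(phi_ss, phi_tt). Second derivatives: phi_ss(0)=36, phi_ss(1)=-24, phi_ss(3)=72; phi_tt(-4)=3840, phi_tt(-2)=-1440, phi_tt(0)=1920, phi_tt(4)=-11520.
Saddle points occur where the two diagonal entries have opposite signs: (0, -2), (0, 4), (1, -4), (1, 0), (3, -2), (3, 4). Count: 6.

6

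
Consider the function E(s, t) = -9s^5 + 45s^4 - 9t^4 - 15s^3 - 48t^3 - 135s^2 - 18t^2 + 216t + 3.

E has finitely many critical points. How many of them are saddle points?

6

E separates as a function of s plus a function of t, so ∇E=0 decouples.
∂E/∂s = -45s(s - 3)(s - 2)(s + 1) = 0 at s ∈ {-1, 0, 2, 3}; ∂E/∂t = -36(t - 1)(t + 2)(t + 3) = 0 at t ∈ {-3, -2, 1}.
The Hessian is diagonal: diag(E_ss, E_tt). Second derivatives: E_ss(-1)=540, E_ss(0)=-270, E_ss(2)=270, E_ss(3)=-540; E_tt(-3)=-144, E_tt(-2)=108, E_tt(1)=-432.
Saddle points occur where the two diagonal entries have opposite signs: (-1, -3), (-1, 1), (0, -2), (2, -3), (2, 1), (3, -2). Count: 6.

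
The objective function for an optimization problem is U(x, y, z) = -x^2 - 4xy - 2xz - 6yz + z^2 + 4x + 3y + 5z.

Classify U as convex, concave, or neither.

neither

U is quadratic, so its Hessian is the constant matrix H = [[-2, -4, -2], [-4, 0, -6], [-2, -6, 2]].
Leading principal minors: -2, -16, -56.
Neither pattern holds ⇒ H is indefinite ⇒ neither convex nor concave.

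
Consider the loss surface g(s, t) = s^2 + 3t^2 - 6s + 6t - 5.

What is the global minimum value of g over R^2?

-17

g(s,t) separates as P(s) + Q(t) − 5, so its minimum is min P + min Q − 5.
P'(s) = 2s - 6 vanishes at s ∈ {3}; Q'(t) = 6(t + 1) vanishes at t ∈ {-1}.
Local minima of P (where P''>0): P(3)=-9. Local minima of Q: Q(-1)=-3.
So the global minimum of g is P(3) + Q(-1) − 5 = -9 − 3 − 5 = -17, attained at (3, -1).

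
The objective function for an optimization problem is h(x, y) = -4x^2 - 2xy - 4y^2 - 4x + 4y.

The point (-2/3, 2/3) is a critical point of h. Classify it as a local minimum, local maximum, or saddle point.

The Hessian of h is constant: H = [[-8, -2], [-2, -8]].
det(H) = (-8)·(-8) − (-2)² = 60.
det(H) > 0 and tr(H) = -16 < 0, so H is negative definite and the point is a local maximum.

local maximum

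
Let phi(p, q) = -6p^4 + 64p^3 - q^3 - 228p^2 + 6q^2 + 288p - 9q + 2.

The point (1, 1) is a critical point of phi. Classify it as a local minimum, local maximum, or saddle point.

saddle point

The mixed partial ∂²phi/∂p∂q is 0, so the Hessian at any point is diag(phi_pp, phi_qq) = diag(24(-3p^2 + 16p - 19), 6(-q + 2)).
At (1, 1): H = diag(-144, 6).
The eigenvalues have opposite signs, so H is indefinite: a saddle point.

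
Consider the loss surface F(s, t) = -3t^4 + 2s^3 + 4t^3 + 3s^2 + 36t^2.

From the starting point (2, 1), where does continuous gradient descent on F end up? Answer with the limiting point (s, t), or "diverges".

(0, 0)

F is separable, so gradient descent decouples: s follows -∂F/∂s, t follows -∂F/∂t.
∂F/∂s = 6s(s + 1); at s=2 this is 36, so s decreases.
∂F/∂t = -12t(t - 3)(t + 2); at t=1 this is 72, so t decreases.
s converges to its nearest critical value 0 (a local min of the s-part); t converges to 0. The iterate converges to (0, 0).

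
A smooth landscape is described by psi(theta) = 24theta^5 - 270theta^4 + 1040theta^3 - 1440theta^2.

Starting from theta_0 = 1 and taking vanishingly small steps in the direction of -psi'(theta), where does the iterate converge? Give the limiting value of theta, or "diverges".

psi'(theta) = 120theta(theta - 4)(theta - 3)(theta - 2), so psi'(1) = -720.
Gradient descent moves in the -psi' direction, i.e. theta is increasing.
The nearest critical point in that direction is theta = 2, where psi'' = 480 > 0 (a local minimum). The iterate converges there.

2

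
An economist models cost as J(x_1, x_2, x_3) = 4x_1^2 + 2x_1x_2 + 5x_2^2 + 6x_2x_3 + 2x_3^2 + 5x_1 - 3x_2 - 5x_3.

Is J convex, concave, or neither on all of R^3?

J is quadratic, so its Hessian is the constant matrix H = [[8, 2, 0], [2, 10, 6], [0, 6, 4]].
Leading principal minors: 8, 76, 16.
All positive ⇒ H ≻ 0 ⇒ convex.

convex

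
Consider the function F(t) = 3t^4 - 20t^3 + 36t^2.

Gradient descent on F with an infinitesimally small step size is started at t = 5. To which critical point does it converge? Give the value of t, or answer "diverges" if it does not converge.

F'(t) = 12t(t - 3)(t - 2), so F'(5) = 360.
Gradient descent moves in the -F' direction, i.e. t is decreasing.
The nearest critical point in that direction is t = 3, where F'' = 36 > 0 (a local minimum). The iterate converges there.

3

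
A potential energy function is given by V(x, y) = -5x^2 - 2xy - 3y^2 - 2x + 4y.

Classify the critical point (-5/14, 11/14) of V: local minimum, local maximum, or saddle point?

local maximum

The Hessian of V is constant: H = [[-10, -2], [-2, -6]].
det(H) = (-10)·(-6) − (-2)² = 56.
det(H) > 0 and tr(H) = -16 < 0, so H is negative definite and the point is a local maximum.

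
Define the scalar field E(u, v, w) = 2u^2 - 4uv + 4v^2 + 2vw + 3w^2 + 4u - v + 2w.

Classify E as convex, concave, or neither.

convex

E is quadratic, so its Hessian is the constant matrix H = [[4, -4, 0], [-4, 8, 2], [0, 2, 6]].
Leading principal minors: 4, 16, 80.
All positive ⇒ H ≻ 0 ⇒ convex.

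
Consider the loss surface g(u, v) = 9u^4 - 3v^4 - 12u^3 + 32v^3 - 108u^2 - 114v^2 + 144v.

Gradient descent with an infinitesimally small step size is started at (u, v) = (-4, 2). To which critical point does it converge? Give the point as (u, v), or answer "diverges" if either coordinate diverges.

(-2, 3)

g is separable, so gradient descent decouples: u follows -∂g/∂u, v follows -∂g/∂v.
∂g/∂u = 36u(u - 3)(u + 2); at u=-4 this is -2016, so u increases.
∂g/∂v = -12(v - 4)(v - 3)(v - 1); at v=2 this is -24, so v increases.
u converges to its nearest critical value -2 (a local min of the u-part); v converges to 3. The iterate converges to (-2, 3).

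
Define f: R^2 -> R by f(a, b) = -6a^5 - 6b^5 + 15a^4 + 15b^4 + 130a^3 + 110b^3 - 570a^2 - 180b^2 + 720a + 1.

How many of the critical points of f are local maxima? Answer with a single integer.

f separates as a function of a plus a function of b, so ∇f=0 decouples.
∂f/∂a = -30(a - 3)(a - 2)(a - 1)(a + 4) = 0 at a ∈ {-4, 1, 2, 3}; ∂f/∂b = -30b(b - 4)(b - 1)(b + 3) = 0 at b ∈ {-3, 0, 1, 4}.
The Hessian is diagonal: diag(f_aa, f_bb). Second derivatives: f_aa(-4)=6300, f_aa(1)=-300, f_aa(2)=180, f_aa(3)=-420; f_bb(-3)=2520, f_bb(0)=-360, f_bb(1)=360, f_bb(4)=-2520.
Local maxima occur where both diagonal entries negative: (1, 0), (1, 4), (3, 0), (3, 4). Count: 4.

4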